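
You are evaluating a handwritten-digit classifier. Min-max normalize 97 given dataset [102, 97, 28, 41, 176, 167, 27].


min=27, max=176
(97-27)/(176-27) = 70/149 = 0.4698

0.4698


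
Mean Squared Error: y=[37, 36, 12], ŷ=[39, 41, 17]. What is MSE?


Squared errors: (37-39)²=4, (36-41)²=25, (12-17)²=25
Sum = 54
MSE = 54/3 = 18

18


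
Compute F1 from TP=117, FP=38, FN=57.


Precision = 117/155 = 0.7548
Recall = 117/174 = 0.6724
F1 = 2·P·R/(P+R) = 2·TP/(2·TP+FP+FN) = 234/(234+38+57) = 234/329 = 0.7112

0.7112


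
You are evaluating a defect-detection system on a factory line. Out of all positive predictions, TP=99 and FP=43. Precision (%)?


Precision = TP/(TP+FP)
= 99/(99+43)
= 99/142 = 69.72%

69.72%


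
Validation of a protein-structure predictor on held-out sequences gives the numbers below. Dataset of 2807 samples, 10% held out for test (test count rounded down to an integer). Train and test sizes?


Test = ⌊2807·10/100⌋ = 280
Train = 2807 - 280 = 2527

Train: 2527, Test: 280


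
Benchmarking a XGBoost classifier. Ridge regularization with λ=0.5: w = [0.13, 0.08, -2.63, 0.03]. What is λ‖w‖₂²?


‖w‖₂² = (0.13)² + (0.08)² + (-2.63)² + (0.03)²
     = 0.0169 + 0.0064 + 6.9169 + 0.0009
     = 6.9411
λ·‖w‖₂² = 0.5·6.9411 = 3.47055

3.47055


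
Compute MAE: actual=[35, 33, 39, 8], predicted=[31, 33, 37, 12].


Absolute errors: |35-31|=4, |33-33|=0, |39-37|=2, |8-12|=4
Sum = 10
MAE = 10/4 = 5/2

5/2


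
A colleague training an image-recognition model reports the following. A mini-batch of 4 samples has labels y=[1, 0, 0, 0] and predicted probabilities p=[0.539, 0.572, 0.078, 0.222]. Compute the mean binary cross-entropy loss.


L[0] = -ln(0.539) = 0.618
L[1] = -ln(1-0.572) = -ln(0.428) = 0.8486
L[2] = -ln(1-0.078) = -ln(0.922) = 0.0812
L[3] = -ln(1-0.222) = -ln(0.778) = 0.251
mean = (0.618 + 0.8486 + 0.0812 + 0.251)/4 = 0.4497

0.4497


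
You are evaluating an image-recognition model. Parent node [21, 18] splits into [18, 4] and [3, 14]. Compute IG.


Parent = [21, 18], H_parent = 0.9957
H_left = 0.684 (n=22), H_right = 0.6723 (n=17)
H_children = (22/39)·0.684 + (17/39)·0.6723 = 0.6789
IG = 0.9957 - 0.6789 = 0.3168

0.3168


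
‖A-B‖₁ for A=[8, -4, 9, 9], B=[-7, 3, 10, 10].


d = |8+ 7| + |-4-3| + |9-10| + |9-10|
  = 15 + 7 + 1 + 1
  = 24

24


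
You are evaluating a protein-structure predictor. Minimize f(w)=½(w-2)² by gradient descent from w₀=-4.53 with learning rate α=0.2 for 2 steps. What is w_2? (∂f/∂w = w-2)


step 1: grad = -4.53-2 = -6.53; w = -4.53 - 0.2·(-6.53) = -3.224
step 2: grad = -3.224-2 = -5.224; w = -3.224 - 0.2·(-5.224) = -2.1792

-2.1792


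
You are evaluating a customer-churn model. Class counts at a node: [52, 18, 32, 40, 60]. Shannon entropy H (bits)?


Probabilities: [52/202, 18/202, 32/202, 40/202, 60/202] ≈ [0.2574, 0.0891, 0.1584, 0.198, 0.297]
H = -((52/202)·log₂(52/202) + (18/202)·log₂(18/202) + (32/202)·log₂(32/202) + (40/202)·log₂(40/202) + (60/202)·log₂(60/202))
  = 2.2187 bits

2.2187 bits


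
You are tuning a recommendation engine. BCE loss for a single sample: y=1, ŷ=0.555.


BCE = -[y·ln(p) + (1-y)·ln(1-p)]
= -1·ln(0.555) - 0
= -ln(0.555) = 0.5888

0.5888


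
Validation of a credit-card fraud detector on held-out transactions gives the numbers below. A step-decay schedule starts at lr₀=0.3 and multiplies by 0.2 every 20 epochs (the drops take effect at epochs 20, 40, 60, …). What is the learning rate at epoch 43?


n_drops = ⌊43/20⌋ = 2
lr = 0.3·0.2^2 = 0.3·0.04 = 0.012

0.012


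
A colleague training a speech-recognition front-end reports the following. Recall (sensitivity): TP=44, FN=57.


Recall = TP/(TP+FN)
= 44/(44+57)
= 44/101 = 43.56%

43.56%


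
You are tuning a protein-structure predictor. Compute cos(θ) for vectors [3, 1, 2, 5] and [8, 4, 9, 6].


A·B = 3·8 + 1·4 + 2·9 + 5·6 = 76
‖A‖ = √39 = 6.245, ‖B‖ = √197 = 14.0357
cos = 76/(√39·√197) = 76/√7683 = 0.8671

0.8671


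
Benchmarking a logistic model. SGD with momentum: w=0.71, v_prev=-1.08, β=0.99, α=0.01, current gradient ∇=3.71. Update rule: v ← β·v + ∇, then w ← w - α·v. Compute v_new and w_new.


v_new = 0.99·-1.08 + 3.71 = -1.0692 + 3.71 = 2.6408
w_new = 0.71 - 0.01·2.6408 = 0.71 - 0.026408 = 0.683592

v_new=2.6408, w_new=0.683592


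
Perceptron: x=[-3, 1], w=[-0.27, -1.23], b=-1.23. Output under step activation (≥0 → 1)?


z = (-3)·(-0.27) + (1)·(-1.23) - 1.23
  = -1.65
step(z) = 0 (z<0)

0


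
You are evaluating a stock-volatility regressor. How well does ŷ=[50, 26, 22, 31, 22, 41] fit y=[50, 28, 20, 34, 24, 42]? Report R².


ȳ = 33
SS_res = Σ(y-ŷ)² = 22
SS_tot = Σ(y-ȳ)² = 646
R² = 1 - SS_res/SS_tot = 1 - 0.0341 = 0.9659

0.9659


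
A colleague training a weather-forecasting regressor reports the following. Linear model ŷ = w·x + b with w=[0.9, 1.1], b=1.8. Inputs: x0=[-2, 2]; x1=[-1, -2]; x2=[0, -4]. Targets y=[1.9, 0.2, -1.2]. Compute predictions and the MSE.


ŷ0 = (0.9)·(-2) + (1.1)·(2) + 1.8 = 2.2
ŷ1 = (0.9)·(-1) + (1.1)·(-2) + 1.8 = -1.3
ŷ2 = (0.9)·(0) + (1.1)·(-4) + 1.8 = -2.6
errors² = [0.09, 2.25, 1.96]
MSE = 4.3000/3 = 1.4333

1.4333


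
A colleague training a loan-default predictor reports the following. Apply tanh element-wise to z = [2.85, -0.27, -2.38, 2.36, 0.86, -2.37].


tanh(2.85) = 0.9933
tanh(-0.27) = -0.2636
tanh(-2.38) = -0.983
tanh(2.36) = 0.9823
tanh(0.86) = 0.6963
tanh(-2.37) = -0.9827
result = [0.9933, -0.2636, -0.983, 0.9823, 0.6963, -0.9827]

[0.9933, -0.2636, -0.983, 0.9823, 0.6963, -0.9827]


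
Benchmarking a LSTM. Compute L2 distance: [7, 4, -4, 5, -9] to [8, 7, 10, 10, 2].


d = √((7-8)² + (4-7)² + (-4-10)² + (5-10)² + (-9-2)²)
  = √(1 + 9 + 196 + 25 + 121)
  = √352 = 18.7617

18.7617


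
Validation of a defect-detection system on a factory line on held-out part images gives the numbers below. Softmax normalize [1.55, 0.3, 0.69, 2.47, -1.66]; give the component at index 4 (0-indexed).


Exponentials: e^1.55=4.7115, e^0.3=1.3499, e^0.69=1.9937, e^2.47=11.8224, e^-1.66=0.1901
Sum = 20.0676
Softmax = [0.2348, 0.0673, 0.0993, 0.5891, 0.0095]
p[4] = 0.1901/20.0676 = 0.0095

0.0095


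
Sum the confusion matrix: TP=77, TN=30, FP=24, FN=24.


Total = TP + TN + FP + FN
= 77 + 30 + 24 + 24
= 155
(Predicted positive: 101, predicted negative: 54)

155


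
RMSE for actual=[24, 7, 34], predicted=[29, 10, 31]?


MSE = 43/3 = 14.3333
RMSE = √(43/3) = 3.7859

3.7859


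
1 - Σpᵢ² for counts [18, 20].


Probabilities: [18/38, 20/38] ≈ [0.4737, 0.5263]
Σpᵢ² = (324 + 400)/38² = 724/1444
Gini = 1 - Σpᵢ² = 1 - 724/1444 = 0.4986

0.4986


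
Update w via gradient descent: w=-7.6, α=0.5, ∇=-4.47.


w_new = w - α·∇
= -7.6 - 0.5·-4.47
= -7.6 + 2.235
= -5.365

-5.365


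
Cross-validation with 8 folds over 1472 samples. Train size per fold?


Fold size = 1472/8 = 184
Training per fold = 1472 - 184 = 1288

1288


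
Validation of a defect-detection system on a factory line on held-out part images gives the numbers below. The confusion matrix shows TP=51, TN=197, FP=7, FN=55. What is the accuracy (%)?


Accuracy = (TP+TN)/(TP+TN+FP+FN)
= (51+197)/(310)
= 248/310 = 80.0%

80.0%


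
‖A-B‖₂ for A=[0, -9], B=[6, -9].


d = √((0-6)² + (-9+ 9)²)
  = √(36 + 0)
  = √36 = 6.0

6.0


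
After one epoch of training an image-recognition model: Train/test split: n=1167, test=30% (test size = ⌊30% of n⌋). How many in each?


Test = ⌊1167·30/100⌋ = 350
Train = 1167 - 350 = 817

Train: 817, Test: 350


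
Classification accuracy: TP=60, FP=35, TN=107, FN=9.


Accuracy = (TP+TN)/(TP+TN+FP+FN)
= (60+107)/(211)
= 167/211 = 79.15%

79.15%


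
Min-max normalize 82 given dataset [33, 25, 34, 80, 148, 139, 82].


min=25, max=148
(82-25)/(148-25) = 57/123 = 0.4634

0.4634


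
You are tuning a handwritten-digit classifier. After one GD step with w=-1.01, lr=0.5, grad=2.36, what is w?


w_new = w - α·∇
= -1.01 - 0.5·2.36
= -1.01 - 1.18
= -2.19

-2.19


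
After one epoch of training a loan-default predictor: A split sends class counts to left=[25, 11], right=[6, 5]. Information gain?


Parent = [31, 16], H_parent = 0.9252
H_left = 0.888 (n=36), H_right = 0.994 (n=11)
H_children = (36/47)·0.888 + (11/47)·0.994 = 0.9128
IG = 0.9252 - 0.9128 = 0.0124

0.0124


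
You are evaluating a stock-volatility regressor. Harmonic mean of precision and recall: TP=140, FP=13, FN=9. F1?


Precision = 140/153 = 0.915
Recall = 140/149 = 0.9396
F1 = 2·P·R/(P+R) = 2·TP/(2·TP+FP+FN) = 280/(280+13+9) = 280/302 = 0.9272

0.9272


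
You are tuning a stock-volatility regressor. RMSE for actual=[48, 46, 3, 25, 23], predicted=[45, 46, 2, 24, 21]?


MSE = 15/5 = 3
RMSE = √(15/5) = 1.7321

1.7321


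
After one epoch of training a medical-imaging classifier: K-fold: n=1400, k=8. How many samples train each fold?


Fold size = 1400/8 = 175
Training per fold = 1400 - 175 = 1225

1225


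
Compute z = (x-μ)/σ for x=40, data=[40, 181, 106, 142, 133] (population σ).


μ = 120.4, σ = 46.8384
z = (40 - 120.4)/46.8384 = -1.7165

-1.7165


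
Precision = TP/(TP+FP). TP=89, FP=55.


Precision = TP/(TP+FP)
= 89/(89+55)
= 89/144 = 61.81%

61.81%


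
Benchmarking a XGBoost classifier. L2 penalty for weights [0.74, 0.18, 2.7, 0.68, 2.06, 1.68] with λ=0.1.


‖w‖₂² = (0.74)² + (0.18)² + (2.7)² + (0.68)² + (2.06)² + (1.68)²
     = 0.5476 + 0.0324 + 7.29 + 0.4624 + 4.2436 + 2.8224
     = 15.3984
λ·‖w‖₂² = 0.1·15.3984 = 1.53984

1.53984


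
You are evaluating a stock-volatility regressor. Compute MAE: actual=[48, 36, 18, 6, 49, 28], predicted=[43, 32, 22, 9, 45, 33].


Absolute errors: |48-43|=5, |36-32|=4, |18-22|=4, |6-9|=3, |49-45|=4, |28-33|=5
Sum = 25
MAE = 25/6 = 25/6

25/6


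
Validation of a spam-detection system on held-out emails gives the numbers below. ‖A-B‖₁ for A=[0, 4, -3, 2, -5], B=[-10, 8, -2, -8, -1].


d = |0+ 10| + |4-8| + |-3+ 2| + |2+ 8| + |-5+ 1|
  = 10 + 4 + 1 + 10 + 4
  = 29

29


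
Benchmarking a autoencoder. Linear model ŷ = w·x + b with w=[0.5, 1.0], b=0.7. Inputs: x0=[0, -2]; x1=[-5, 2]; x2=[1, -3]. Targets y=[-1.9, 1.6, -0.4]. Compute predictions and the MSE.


ŷ0 = (0.5)·(0) + (1.0)·(-2) + 0.7 = -1.3
ŷ1 = (0.5)·(-5) + (1.0)·(2) + 0.7 = 0.2
ŷ2 = (0.5)·(1) + (1.0)·(-3) + 0.7 = -1.8
errors² = [0.36, 1.96, 1.96]
MSE = 4.2800/3 = 1.4267

1.4267


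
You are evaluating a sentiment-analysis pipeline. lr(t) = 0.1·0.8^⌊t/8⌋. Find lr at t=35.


n_drops = ⌊35/8⌋ = 4
lr = 0.1·0.8^4 = 0.1·0.4096 = 0.04096

0.04096


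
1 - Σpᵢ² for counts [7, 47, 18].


Probabilities: [7/72, 47/72, 18/72] ≈ [0.0972, 0.6528, 0.25]
Σpᵢ² = (49 + 2209 + 324)/72² = 2582/5184
Gini = 1 - Σpᵢ² = 1 - 2582/5184 = 0.5019

0.5019


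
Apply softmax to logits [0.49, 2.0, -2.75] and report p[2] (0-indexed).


Exponentials: e^0.49=1.6323, e^2.0=7.3891, e^-2.75=0.0639
Sum = 9.0853
Softmax = [0.1797, 0.8133, 0.007]
p[2] = 0.0639/9.0853 = 0.007

0.007


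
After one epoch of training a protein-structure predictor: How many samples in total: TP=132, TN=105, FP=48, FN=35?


Total = TP + TN + FP + FN
= 132 + 105 + 48 + 35
= 320
(Predicted positive: 180, predicted negative: 140)

320


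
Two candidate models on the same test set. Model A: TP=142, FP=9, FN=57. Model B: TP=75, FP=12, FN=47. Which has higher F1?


Model A: P=142/151=0.9404, R=142/199=0.7136, F1=2PR/(P+R)=2TP/(2TP+FP+FN)=284/350=0.8114
Model B: P=75/87=0.8621, R=75/122=0.6148, F1=2PR/(P+R)=2TP/(2TP+FP+FN)=150/209=0.7177
0.8114 > 0.7177 → Model A

Model A


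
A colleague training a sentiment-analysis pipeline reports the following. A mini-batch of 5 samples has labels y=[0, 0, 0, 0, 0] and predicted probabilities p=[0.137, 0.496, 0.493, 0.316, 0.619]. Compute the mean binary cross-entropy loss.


L[0] = -ln(1-0.137) = -ln(0.863) = 0.1473
L[1] = -ln(1-0.496) = -ln(0.504) = 0.6852
L[2] = -ln(1-0.493) = -ln(0.507) = 0.6792
L[3] = -ln(1-0.316) = -ln(0.684) = 0.3798
L[4] = -ln(1-0.619) = -ln(0.381) = 0.965
mean = (0.1473 + 0.6852 + 0.6792 + 0.3798 + 0.965)/5 = 0.5713

0.5713


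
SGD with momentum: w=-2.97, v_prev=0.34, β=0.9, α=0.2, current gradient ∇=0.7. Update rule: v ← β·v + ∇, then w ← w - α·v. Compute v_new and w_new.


v_new = 0.9·0.34 + 0.7 = 0.306 + 0.7 = 1.006
w_new = -2.97 - 0.2·1.006 = -2.97 - 0.2012 = -3.1712

v_new=1.006, w_new=-3.1712


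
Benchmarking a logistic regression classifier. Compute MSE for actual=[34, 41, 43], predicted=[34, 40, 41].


Squared errors: (34-34)²=0, (41-40)²=1, (43-41)²=4
Sum = 5
MSE = 5/3 = 5/3

5/3


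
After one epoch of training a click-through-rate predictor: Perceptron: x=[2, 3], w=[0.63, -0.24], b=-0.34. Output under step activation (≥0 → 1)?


z = (2)·(0.63) + (3)·(-0.24) - 0.34
  = 0.2
step(z) = 1 (z≥0)

1


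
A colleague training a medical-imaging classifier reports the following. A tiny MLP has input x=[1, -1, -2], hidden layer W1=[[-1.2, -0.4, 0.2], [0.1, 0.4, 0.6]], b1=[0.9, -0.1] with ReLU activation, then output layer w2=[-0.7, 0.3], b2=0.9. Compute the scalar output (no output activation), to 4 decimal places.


z1[0] = (-1.2)·(1) + (-0.4)·(-1) + (0.2)·(-2) + 0.9 = -0.3
z1[1] = (0.1)·(1) + (0.4)·(-1) + (0.6)·(-2) - 0.1 = -1.6
h = ReLU(z1) = [0.0, 0.0]
output = (-0.7)·(0.0) + (0.3)·(0.0) + 0.9 = 0.9

0.9


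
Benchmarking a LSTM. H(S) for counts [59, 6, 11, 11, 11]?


Probabilities: [59/98, 6/98, 11/98, 11/98, 11/98] ≈ [0.602, 0.0612, 0.1122, 0.1122, 0.1122]
H = -((59/98)·log₂(59/98) + (6/98)·log₂(6/98) + (11/98)·log₂(11/98) + (11/98)·log₂(11/98) + (11/98)·log₂(11/98))
  = 1.7499 bits

1.7499 bits


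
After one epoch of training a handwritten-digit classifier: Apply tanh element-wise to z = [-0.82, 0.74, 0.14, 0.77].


tanh(-0.82) = -0.6751
tanh(0.74) = 0.6291
tanh(0.14) = 0.1391
tanh(0.77) = 0.6469
result = [-0.6751, 0.6291, 0.1391, 0.6469]

[-0.6751, 0.6291, 0.1391, 0.6469]


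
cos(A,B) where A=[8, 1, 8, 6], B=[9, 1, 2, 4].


A·B = 8·9 + 1·1 + 8·2 + 6·4 = 113
‖A‖ = √165 = 12.8452, ‖B‖ = √102 = 10.0995
cos = 113/(√165·√102) = 113/√16830 = 0.871

0.871


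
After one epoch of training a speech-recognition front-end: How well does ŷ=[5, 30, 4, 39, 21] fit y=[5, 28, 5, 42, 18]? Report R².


ȳ = 19.6
SS_res = Σ(y-ŷ)² = 23
SS_tot = Σ(y-ȳ)² = 1001.2
R² = 1 - SS_res/SS_tot = 1 - 0.023 = 0.977

0.977


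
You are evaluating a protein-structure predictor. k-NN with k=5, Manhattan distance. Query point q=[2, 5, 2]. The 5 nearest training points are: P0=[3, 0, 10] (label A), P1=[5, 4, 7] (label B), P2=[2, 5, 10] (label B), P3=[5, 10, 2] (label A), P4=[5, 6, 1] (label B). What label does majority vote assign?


d(q,P0) = 14  (label A)
d(q,P1) = 9  (label B)
d(q,P2) = 8  (label B)
d(q,P3) = 8  (label A)
d(q,P4) = 5  (label B)
Votes: A=2, B=3
Majority → B

B


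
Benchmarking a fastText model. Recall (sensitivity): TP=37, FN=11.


Recall = TP/(TP+FN)
= 37/(37+11)
= 37/48 = 77.08%

77.08%


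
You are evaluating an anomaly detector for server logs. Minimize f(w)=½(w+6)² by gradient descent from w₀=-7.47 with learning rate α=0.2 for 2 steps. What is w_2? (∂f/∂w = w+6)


step 1: grad = -7.47+6 = -1.47; w = -7.47 - 0.2·(-1.47) = -7.176
step 2: grad = -7.176+6 = -1.176; w = -7.176 - 0.2·(-1.176) = -6.9408

-6.9408


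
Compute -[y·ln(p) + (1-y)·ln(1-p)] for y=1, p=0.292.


BCE = -[y·ln(p) + (1-y)·ln(1-p)]
= -1·ln(0.292) - 0
= -ln(0.292) = 1.231

1.231


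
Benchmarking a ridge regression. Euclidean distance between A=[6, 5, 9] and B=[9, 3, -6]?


d = √((6-9)² + (5-3)² + (9+ 6)²)
  = √(9 + 4 + 225)
  = √238 = 15.4272

15.4272


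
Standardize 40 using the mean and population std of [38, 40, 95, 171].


μ = 86, σ = 54.1433
z = (40 - 86)/54.1433 = -0.8496

-0.8496


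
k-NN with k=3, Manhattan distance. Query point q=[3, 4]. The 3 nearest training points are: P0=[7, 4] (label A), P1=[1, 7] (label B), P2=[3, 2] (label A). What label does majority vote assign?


d(q,P0) = 4  (label A)
d(q,P1) = 5  (label B)
d(q,P2) = 2  (label A)
Votes: A=2, B=1
Majority → A

A


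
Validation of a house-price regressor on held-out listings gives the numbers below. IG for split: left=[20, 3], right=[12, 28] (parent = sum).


Parent = [32, 31], H_parent = 0.9998
H_left = 0.5586 (n=23), H_right = 0.8813 (n=40)
H_children = (23/63)·0.5586 + (40/63)·0.8813 = 0.7635
IG = 0.9998 - 0.7635 = 0.2363

0.2363


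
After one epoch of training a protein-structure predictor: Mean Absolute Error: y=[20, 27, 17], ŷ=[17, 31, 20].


Absolute errors: |20-17|=3, |27-31|=4, |17-20|=3
Sum = 10
MAE = 10/3 = 10/3

10/3


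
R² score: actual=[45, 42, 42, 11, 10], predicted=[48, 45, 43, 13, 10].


ȳ = 30
SS_res = Σ(y-ŷ)² = 23
SS_tot = Σ(y-ȳ)² = 1274
R² = 1 - SS_res/SS_tot = 1 - 0.0181 = 0.9819

0.9819


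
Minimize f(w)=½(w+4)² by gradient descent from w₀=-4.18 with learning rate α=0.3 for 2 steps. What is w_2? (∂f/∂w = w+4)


step 1: grad = -4.18+4 = -0.18; w = -4.18 - 0.3·(-0.18) = -4.126
step 2: grad = -4.126+4 = -0.126; w = -4.126 - 0.3·(-0.126) = -4.0882

-4.0882


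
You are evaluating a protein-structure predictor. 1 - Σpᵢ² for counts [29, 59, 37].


Probabilities: [29/125, 59/125, 37/125] ≈ [0.232, 0.472, 0.296]
Σpᵢ² = (841 + 3481 + 1369)/125² = 5691/15625
Gini = 1 - Σpᵢ² = 1 - 5691/15625 = 0.6358

0.6358


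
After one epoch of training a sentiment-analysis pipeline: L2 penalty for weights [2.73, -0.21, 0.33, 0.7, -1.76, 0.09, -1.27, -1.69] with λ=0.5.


‖w‖₂² = (2.73)² + (-0.21)² + (0.33)² + (0.7)² + (-1.76)² + (0.09)² + (-1.27)² + (-1.69)²
     = 7.4529 + 0.0441 + 0.1089 + 0.49 + 3.0976 + 0.0081 + 1.6129 + 2.8561
     = 15.6706
λ·‖w‖₂² = 0.5·15.6706 = 7.8353

7.8353


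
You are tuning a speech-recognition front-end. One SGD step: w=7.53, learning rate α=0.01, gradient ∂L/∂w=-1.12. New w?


w_new = w - α·∇
= 7.53 - 0.01·-1.12
= 7.53 + 0.0112
= 7.5412

7.5412


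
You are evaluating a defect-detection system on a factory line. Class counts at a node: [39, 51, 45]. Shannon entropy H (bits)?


Probabilities: [39/135, 51/135, 45/135] ≈ [0.2889, 0.3778, 0.3333]
H = -((39/135)·log₂(39/135) + (51/135)·log₂(51/135) + (45/135)·log₂(45/135))
  = 1.5764 bits

1.5764 bits


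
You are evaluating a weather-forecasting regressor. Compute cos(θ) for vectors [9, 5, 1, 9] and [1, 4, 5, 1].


A·B = 9·1 + 5·4 + 1·5 + 9·1 = 43
‖A‖ = √188 = 13.7113, ‖B‖ = √43 = 6.5574
cos = 43/(√188·√43) = 43/√8084 = 0.4783

0.4783


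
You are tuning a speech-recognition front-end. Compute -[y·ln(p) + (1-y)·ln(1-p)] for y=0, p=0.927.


BCE = -[y·ln(p) + (1-y)·ln(1-p)]
= -0 - 1·ln(1-0.927)
= -ln(0.073) = 2.6173

2.6173


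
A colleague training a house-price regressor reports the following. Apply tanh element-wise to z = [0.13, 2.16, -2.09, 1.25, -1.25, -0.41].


tanh(0.13) = 0.1293
tanh(2.16) = 0.9737
tanh(-2.09) = -0.9699
tanh(1.25) = 0.8483
tanh(-1.25) = -0.8483
tanh(-0.41) = -0.3885
result = [0.1293, 0.9737, -0.9699, 0.8483, -0.8483, -0.3885]

[0.1293, 0.9737, -0.9699, 0.8483, -0.8483, -0.3885]


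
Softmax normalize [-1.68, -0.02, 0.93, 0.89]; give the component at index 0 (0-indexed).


Exponentials: e^-1.68=0.1864, e^-0.02=0.9802, e^0.93=2.5345, e^0.89=2.4351
Sum = 6.1362
Softmax = [0.0304, 0.1597, 0.413, 0.3968]
p[0] = 0.1864/6.1362 = 0.0304

0.0304


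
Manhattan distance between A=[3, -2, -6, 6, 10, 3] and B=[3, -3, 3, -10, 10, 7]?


d = |3-3| + |-2+ 3| + |-6-3| + |6+ 10| + |10-10| + |3-7|
  = 0 + 1 + 9 + 16 + 0 + 4
  = 30

30


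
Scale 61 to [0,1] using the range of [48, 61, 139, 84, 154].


min=48, max=154
(61-48)/(154-48) = 13/106 = 0.1226

0.1226


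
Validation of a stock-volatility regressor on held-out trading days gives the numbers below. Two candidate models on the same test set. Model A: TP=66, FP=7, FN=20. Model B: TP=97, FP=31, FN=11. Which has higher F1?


Model A: P=66/73=0.9041, R=66/86=0.7674, F1=2PR/(P+R)=2TP/(2TP+FP+FN)=132/159=0.8302
Model B: P=97/128=0.7578, R=97/108=0.8981, F1=2PR/(P+R)=2TP/(2TP+FP+FN)=194/236=0.822
0.8302 > 0.822 → Model A

Model A


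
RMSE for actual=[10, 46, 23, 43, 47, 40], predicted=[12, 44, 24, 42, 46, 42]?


MSE = 15/6 = 2.5
RMSE = √(15/6) = 1.5811

1.5811


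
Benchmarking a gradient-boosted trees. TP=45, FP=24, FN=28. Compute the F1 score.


Precision = 45/69 = 0.6522
Recall = 45/73 = 0.6164
F1 = 2·P·R/(P+R) = 2·TP/(2·TP+FP+FN) = 90/(90+24+28) = 90/142 = 0.6338

0.6338


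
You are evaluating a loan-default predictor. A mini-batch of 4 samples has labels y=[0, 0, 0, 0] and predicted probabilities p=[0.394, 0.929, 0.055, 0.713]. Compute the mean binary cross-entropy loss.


L[0] = -ln(1-0.394) = -ln(0.606) = 0.5009
L[1] = -ln(1-0.929) = -ln(0.071) = 2.6451
L[2] = -ln(1-0.055) = -ln(0.945) = 0.0566
L[3] = -ln(1-0.713) = -ln(0.287) = 1.2483
mean = (0.5009 + 2.6451 + 0.0566 + 1.2483)/4 = 1.1127

1.1127


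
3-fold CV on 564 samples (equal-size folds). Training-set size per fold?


Fold size = 564/3 = 188
Training per fold = 564 - 188 = 376

376


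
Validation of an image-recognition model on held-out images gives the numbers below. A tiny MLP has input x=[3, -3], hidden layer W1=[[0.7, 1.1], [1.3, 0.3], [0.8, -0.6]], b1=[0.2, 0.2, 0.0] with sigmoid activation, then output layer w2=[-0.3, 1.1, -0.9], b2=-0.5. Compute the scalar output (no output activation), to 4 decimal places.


z1[0] = (0.7)·(3) + (1.1)·(-3) + 0.2 = -1.0
z1[1] = (1.3)·(3) + (0.3)·(-3) + 0.2 = 3.2
z1[2] = (0.8)·(3) + (-0.6)·(-3) + 0.0 = 4.2
h = sigmoid(z1) = [0.2689, 0.9608, 0.9852]
output = (-0.3)·(0.2689) + (1.1)·(0.9608) + (-0.9)·(0.9852) - 0.5 = -0.4105

-0.4105


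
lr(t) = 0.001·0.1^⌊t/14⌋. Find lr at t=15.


n_drops = ⌊15/14⌋ = 1
lr = 0.001·0.1^1 = 0.001·0.1 = 0.0001

0.0001


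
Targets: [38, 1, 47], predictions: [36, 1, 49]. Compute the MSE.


Squared errors: (38-36)²=4, (1-1)²=0, (47-49)²=4
Sum = 8
MSE = 8/3 = 8/3

8/3


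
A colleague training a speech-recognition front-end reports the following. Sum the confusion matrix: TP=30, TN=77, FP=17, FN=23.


Total = TP + TN + FP + FN
= 30 + 77 + 17 + 23
= 147
(Predicted positive: 47, predicted negative: 100)

147


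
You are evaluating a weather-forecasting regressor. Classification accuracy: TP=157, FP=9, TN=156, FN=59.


Accuracy = (TP+TN)/(TP+TN+FP+FN)
= (157+156)/(381)
= 313/381 = 82.15%

82.15%


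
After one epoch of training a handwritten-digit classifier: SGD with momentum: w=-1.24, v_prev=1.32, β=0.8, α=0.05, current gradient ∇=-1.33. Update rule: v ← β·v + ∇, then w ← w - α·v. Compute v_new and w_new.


v_new = 0.8·1.32 - 1.33 = 1.056 - 1.33 = -0.274
w_new = -1.24 - 0.05·-0.274 = -1.24 + 0.0137 = -1.2263

v_new=-0.274, w_new=-1.2263


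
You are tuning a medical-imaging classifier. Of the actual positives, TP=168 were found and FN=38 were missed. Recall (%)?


Recall = TP/(TP+FN)
= 168/(168+38)
= 168/206 = 81.55%

81.55%


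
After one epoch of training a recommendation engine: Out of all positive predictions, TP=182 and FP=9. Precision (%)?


Precision = TP/(TP+FP)
= 182/(182+9)
= 182/191 = 95.29%

95.29%


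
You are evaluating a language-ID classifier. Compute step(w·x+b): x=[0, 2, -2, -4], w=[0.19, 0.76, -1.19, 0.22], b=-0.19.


z = (0)·(0.19) + (2)·(0.76) + (-2)·(-1.19) + (-4)·(0.22) - 0.19
  = 2.83
step(z) = 1 (z≥0)

1


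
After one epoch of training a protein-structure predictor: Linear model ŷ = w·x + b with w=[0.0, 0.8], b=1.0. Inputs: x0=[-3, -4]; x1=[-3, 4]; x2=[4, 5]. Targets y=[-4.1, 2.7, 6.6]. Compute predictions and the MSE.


ŷ0 = (0.0)·(-3) + (0.8)·(-4) + 1.0 = -2.2
ŷ1 = (0.0)·(-3) + (0.8)·(4) + 1.0 = 4.2
ŷ2 = (0.0)·(4) + (0.8)·(5) + 1.0 = 5.0
errors² = [3.61, 2.25, 2.56]
MSE = 8.4200/3 = 2.8067

2.8067


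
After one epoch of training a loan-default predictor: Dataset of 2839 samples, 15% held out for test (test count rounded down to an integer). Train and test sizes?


Test = ⌊2839·15/100⌋ = 425
Train = 2839 - 425 = 2414

Train: 2414, Test: 425


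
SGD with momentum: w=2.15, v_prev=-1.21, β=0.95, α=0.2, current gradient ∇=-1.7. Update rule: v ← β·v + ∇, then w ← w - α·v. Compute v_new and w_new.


v_new = 0.95·-1.21 - 1.7 = -1.1495 - 1.7 = -2.8495
w_new = 2.15 - 0.2·-2.8495 = 2.15 + 0.5699 = 2.7199

v_new=-2.8495, w_new=2.7199


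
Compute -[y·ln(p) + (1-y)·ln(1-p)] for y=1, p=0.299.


BCE = -[y·ln(p) + (1-y)·ln(1-p)]
= -1·ln(0.299) - 0
= -ln(0.299) = 1.2073

1.2073


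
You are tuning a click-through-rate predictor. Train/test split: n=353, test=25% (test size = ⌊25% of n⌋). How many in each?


Test = ⌊353·25/100⌋ = 88
Train = 353 - 88 = 265

Train: 265, Test: 88


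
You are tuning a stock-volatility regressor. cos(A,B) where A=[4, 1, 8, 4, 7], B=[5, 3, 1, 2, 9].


A·B = 4·5 + 1·3 + 8·1 + 4·2 + 7·9 = 102
‖A‖ = √146 = 12.083, ‖B‖ = √120 = 10.9545
cos = 102/(√146·√120) = 102/√17520 = 0.7706

0.7706


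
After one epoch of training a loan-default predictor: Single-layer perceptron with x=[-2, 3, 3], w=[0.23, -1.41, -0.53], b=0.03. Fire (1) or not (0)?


z = (-2)·(0.23) + (3)·(-1.41) + (3)·(-0.53) + 0.03
  = -6.25
step(z) = 0 (z<0)

0


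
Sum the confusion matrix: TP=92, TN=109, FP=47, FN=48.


Total = TP + TN + FP + FN
= 92 + 109 + 47 + 48
= 296
(Predicted positive: 139, predicted negative: 157)

296


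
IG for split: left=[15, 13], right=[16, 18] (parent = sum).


Parent = [31, 31], H_parent = 1
H_left = 0.9963 (n=28), H_right = 0.9975 (n=34)
H_children = (28/62)·0.9963 + (34/62)·0.9975 = 0.997
IG = 1 - 0.997 = 0.003

0.003


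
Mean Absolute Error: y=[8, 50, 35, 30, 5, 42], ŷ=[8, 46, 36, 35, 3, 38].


Absolute errors: |8-8|=0, |50-46|=4, |35-36|=1, |30-35|=5, |5-3|=2, |42-38|=4
Sum = 16
MAE = 16/6 = 8/3

8/3


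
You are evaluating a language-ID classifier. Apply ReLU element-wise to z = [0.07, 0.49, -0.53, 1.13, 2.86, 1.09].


ReLU(0.07) = max(0, 0.07) = 0.07
ReLU(0.49) = max(0, 0.49) = 0.49
ReLU(-0.53) = max(0, -0.53) = 0.0
ReLU(1.13) = max(0, 1.13) = 1.13
ReLU(2.86) = max(0, 2.86) = 2.86
ReLU(1.09) = max(0, 1.09) = 1.09
result = [0.07, 0.49, 0.0, 1.13, 2.86, 1.09]

[0.07, 0.49, 0.0, 1.13, 2.86, 1.09]


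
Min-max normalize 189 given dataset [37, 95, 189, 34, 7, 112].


min=7, max=189
(189-7)/(189-7) = 182/182 = 1.0

1.0


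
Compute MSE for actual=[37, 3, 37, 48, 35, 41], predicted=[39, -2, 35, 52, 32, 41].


Squared errors: (37-39)²=4, (3+ 2)²=25, (37-35)²=4, (48-52)²=16, (35-32)²=9, (41-41)²=0
Sum = 58
MSE = 58/6 = 29/3

29/3


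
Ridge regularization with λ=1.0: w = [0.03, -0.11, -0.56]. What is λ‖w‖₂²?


‖w‖₂² = (0.03)² + (-0.11)² + (-0.56)²
     = 0.0009 + 0.0121 + 0.3136
     = 0.3266
λ·‖w‖₂² = 1.0·0.3266 = 0.3266

0.3266


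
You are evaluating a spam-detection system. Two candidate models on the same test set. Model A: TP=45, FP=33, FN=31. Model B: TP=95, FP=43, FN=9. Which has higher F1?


Model A: P=45/78=0.5769, R=45/76=0.5921, F1=2PR/(P+R)=2TP/(2TP+FP+FN)=90/154=0.5844
Model B: P=95/138=0.6884, R=95/104=0.9135, F1=2PR/(P+R)=2TP/(2TP+FP+FN)=190/242=0.7851
0.5844 < 0.7851 → Model B

Model B


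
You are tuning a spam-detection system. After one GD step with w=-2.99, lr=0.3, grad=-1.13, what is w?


w_new = w - α·∇
= -2.99 - 0.3·-1.13
= -2.99 + 0.339
= -2.651

-2.651


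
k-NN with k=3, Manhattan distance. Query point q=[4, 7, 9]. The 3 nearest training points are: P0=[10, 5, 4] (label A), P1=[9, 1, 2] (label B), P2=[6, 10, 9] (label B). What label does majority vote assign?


d(q,P0) = 13  (label A)
d(q,P1) = 18  (label B)
d(q,P2) = 5  (label B)
Votes: A=1, B=2
Majority → B

B


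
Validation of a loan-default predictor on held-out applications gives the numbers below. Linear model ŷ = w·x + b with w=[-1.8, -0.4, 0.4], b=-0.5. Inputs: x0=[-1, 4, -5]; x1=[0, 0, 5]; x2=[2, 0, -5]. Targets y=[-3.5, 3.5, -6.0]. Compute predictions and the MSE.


ŷ0 = (-1.8)·(-1) + (-0.4)·(4) + (0.4)·(-5) - 0.5 = -2.3
ŷ1 = (-1.8)·(0) + (-0.4)·(0) + (0.4)·(5) - 0.5 = 1.5
ŷ2 = (-1.8)·(2) + (-0.4)·(0) + (0.4)·(-5) - 0.5 = -6.1
errors² = [1.44, 4.0, 0.01]
MSE = 5.4500/3 = 1.8167

1.8167


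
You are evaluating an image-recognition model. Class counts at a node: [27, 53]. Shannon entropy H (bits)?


Probabilities: [27/80, 53/80] ≈ [0.3375, 0.6625]
H = -((27/80)·log₂(27/80) + (53/80)·log₂(53/80))
  = 0.9224 bits

0.9224 bits


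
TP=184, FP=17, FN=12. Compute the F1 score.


Precision = 184/201 = 0.9154
Recall = 184/196 = 0.9388
F1 = 2·P·R/(P+R) = 2·TP/(2·TP+FP+FN) = 368/(368+17+12) = 368/397 = 0.927

0.927


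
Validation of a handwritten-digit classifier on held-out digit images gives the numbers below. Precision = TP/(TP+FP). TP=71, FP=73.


Precision = TP/(TP+FP)
= 71/(71+73)
= 71/144 = 49.31%

49.31%


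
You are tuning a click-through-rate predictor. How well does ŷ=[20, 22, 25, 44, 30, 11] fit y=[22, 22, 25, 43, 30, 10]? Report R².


ȳ = 25.3333
SS_res = Σ(y-ŷ)² = 6
SS_tot = Σ(y-ȳ)² = 591.33
R² = 1 - SS_res/SS_tot = 1 - 0.0101 = 0.9899

0.9899


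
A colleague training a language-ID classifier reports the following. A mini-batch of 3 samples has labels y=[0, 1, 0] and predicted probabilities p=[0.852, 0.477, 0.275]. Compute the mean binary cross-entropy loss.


L[0] = -ln(1-0.852) = -ln(0.148) = 1.9105
L[1] = -ln(0.477) = 0.7402
L[2] = -ln(1-0.275) = -ln(0.725) = 0.3216
mean = (1.9105 + 0.7402 + 0.3216)/3 = 0.9908

0.9908


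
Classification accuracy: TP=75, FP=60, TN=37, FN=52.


Accuracy = (TP+TN)/(TP+TN+FP+FN)
= (75+37)/(224)
= 112/224 = 50.0%

50.0%


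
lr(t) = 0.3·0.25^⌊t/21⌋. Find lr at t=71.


n_drops = ⌊71/21⌋ = 3
lr = 0.3·0.25^3 = 0.3·0.015625 = 0.0046875

0.0046875


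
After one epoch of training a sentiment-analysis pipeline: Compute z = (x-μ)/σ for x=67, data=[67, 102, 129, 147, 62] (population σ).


μ = 101.4, σ = 33.3982
z = (67 - 101.4)/33.3982 = -1.03

-1.03


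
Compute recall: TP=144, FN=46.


Recall = TP/(TP+FN)
= 144/(144+46)
= 144/190 = 75.79%

75.79%


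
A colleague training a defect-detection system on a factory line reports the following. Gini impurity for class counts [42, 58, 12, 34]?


Probabilities: [42/146, 58/146, 12/146, 34/146] ≈ [0.2877, 0.3973, 0.0822, 0.2329]
Σpᵢ² = (1764 + 3364 + 144 + 1156)/146² = 6428/21316
Gini = 1 - Σpᵢ² = 1 - 6428/21316 = 0.6984

0.6984


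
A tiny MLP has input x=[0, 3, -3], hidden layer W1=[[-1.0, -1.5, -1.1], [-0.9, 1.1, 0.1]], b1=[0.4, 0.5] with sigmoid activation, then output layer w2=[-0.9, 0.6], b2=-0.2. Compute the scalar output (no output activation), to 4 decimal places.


z1[0] = (-1.0)·(0) + (-1.5)·(3) + (-1.1)·(-3) + 0.4 = -0.8
z1[1] = (-0.9)·(0) + (1.1)·(3) + (0.1)·(-3) + 0.5 = 3.5
h = sigmoid(z1) = [0.31, 0.9707]
output = (-0.9)·(0.31) + (0.6)·(0.9707) - 0.2 = 0.1034

0.1034


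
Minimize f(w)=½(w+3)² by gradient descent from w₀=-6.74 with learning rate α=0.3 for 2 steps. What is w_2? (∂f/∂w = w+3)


step 1: grad = -6.74+3 = -3.74; w = -6.74 - 0.3·(-3.74) = -5.618
step 2: grad = -5.618+3 = -2.618; w = -5.618 - 0.3·(-2.618) = -4.8326

-4.8326


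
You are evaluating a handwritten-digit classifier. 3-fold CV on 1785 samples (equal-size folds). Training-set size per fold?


Fold size = 1785/3 = 595
Training per fold = 1785 - 595 = 1190

1190


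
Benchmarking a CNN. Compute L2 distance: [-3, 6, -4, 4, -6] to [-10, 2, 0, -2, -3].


d = √((-3+ 10)² + (6-2)² + (-4-0)² + (4+ 2)² + (-6+ 3)²)
  = √(49 + 16 + 16 + 36 + 9)
  = √126 = 11.225

11.225


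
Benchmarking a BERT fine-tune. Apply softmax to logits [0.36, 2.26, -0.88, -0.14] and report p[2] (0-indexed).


Exponentials: e^0.36=1.4333, e^2.26=9.5831, e^-0.88=0.4148, e^-0.14=0.8694
Sum = 12.3006
Softmax = [0.1165, 0.7791, 0.0337, 0.0707]
p[2] = 0.4148/12.3006 = 0.0337

0.0337


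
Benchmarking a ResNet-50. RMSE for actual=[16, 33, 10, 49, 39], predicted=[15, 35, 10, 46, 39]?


MSE = 14/5 = 2.8
RMSE = √(14/5) = 1.6733

1.6733


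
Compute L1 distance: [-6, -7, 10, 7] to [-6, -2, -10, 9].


d = |-6+ 6| + |-7+ 2| + |10+ 10| + |7-9|
  = 0 + 5 + 20 + 2
  = 27

27


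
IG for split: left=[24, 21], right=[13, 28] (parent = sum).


Parent = [37, 49], H_parent = 0.9859
H_left = 0.9968 (n=45), H_right = 0.9012 (n=41)
H_children = (45/86)·0.9968 + (41/86)·0.9012 = 0.9512
IG = 0.9859 - 0.9512 = 0.0347

0.0347


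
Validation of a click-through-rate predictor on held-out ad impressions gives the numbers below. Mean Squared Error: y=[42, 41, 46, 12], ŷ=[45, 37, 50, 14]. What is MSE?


Squared errors: (42-45)²=9, (41-37)²=16, (46-50)²=16, (12-14)²=4
Sum = 45
MSE = 45/4 = 45/4

45/4


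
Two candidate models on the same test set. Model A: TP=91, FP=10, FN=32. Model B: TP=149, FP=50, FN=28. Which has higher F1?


Model A: P=91/101=0.901, R=91/123=0.7398, F1=2PR/(P+R)=2TP/(2TP+FP+FN)=182/224=0.8125
Model B: P=149/199=0.7487, R=149/177=0.8418, F1=2PR/(P+R)=2TP/(2TP+FP+FN)=298/376=0.7926
0.8125 > 0.7926 → Model A

Model A


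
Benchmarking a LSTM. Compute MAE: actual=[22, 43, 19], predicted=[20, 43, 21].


Absolute errors: |22-20|=2, |43-43|=0, |19-21|=2
Sum = 4
MAE = 4/3 = 4/3

4/3


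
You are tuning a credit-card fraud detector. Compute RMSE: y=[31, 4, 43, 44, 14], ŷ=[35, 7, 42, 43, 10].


MSE = 43/5 = 8.6
RMSE = √(43/5) = 2.9326

2.9326


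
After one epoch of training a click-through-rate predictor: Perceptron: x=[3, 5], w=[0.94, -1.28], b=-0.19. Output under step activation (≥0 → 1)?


z = (3)·(0.94) + (5)·(-1.28) - 0.19
  = -3.77
step(z) = 0 (z<0)

0


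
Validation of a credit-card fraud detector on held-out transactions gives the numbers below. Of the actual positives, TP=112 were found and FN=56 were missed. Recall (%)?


Recall = TP/(TP+FN)
= 112/(112+56)
= 112/168 = 66.67%

66.67%


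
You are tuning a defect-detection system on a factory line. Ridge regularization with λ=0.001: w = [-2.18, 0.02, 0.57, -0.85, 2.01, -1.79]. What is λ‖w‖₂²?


‖w‖₂² = (-2.18)² + (0.02)² + (0.57)² + (-0.85)² + (2.01)² + (-1.79)²
     = 4.7524 + 0.0004 + 0.3249 + 0.7225 + 4.0401 + 3.2041
     = 13.0444
λ·‖w‖₂² = 0.001·13.0444 = 0.013044

0.013044


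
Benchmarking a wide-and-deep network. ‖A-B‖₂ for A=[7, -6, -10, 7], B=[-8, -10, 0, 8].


d = √((7+ 8)² + (-6+ 10)² + (-10-0)² + (7-8)²)
  = √(225 + 16 + 100 + 1)
  = √342 = 18.4932

18.4932


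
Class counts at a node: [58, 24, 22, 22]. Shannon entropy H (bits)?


Probabilities: [58/126, 24/126, 22/126, 22/126] ≈ [0.4603, 0.1905, 0.1746, 0.1746]
H = -((58/126)·log₂(58/126) + (24/126)·log₂(24/126) + (22/126)·log₂(22/126) + (22/126)·log₂(22/126))
  = 1.8502 bits

1.8502 bits


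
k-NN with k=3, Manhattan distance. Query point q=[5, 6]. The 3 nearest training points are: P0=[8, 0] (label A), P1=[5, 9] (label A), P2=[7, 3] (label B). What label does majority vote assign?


d(q,P0) = 9  (label A)
d(q,P1) = 3  (label A)
d(q,P2) = 5  (label B)
Votes: A=2, B=1
Majority → A

A


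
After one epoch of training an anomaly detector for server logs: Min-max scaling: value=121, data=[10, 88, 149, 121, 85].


min=10, max=149
(121-10)/(149-10) = 111/139 = 0.7986

0.7986


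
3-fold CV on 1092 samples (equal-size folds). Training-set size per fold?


Fold size = 1092/3 = 364
Training per fold = 1092 - 364 = 728

728


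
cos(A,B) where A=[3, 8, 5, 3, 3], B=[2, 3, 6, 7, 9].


A·B = 3·2 + 8·3 + 5·6 + 3·7 + 3·9 = 108
‖A‖ = √116 = 10.7703, ‖B‖ = √179 = 13.3791
cos = 108/(√116·√179) = 108/√20764 = 0.7495

0.7495


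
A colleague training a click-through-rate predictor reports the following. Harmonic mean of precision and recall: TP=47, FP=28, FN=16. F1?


Precision = 47/75 = 0.6267
Recall = 47/63 = 0.746
F1 = 2·P·R/(P+R) = 2·TP/(2·TP+FP+FN) = 94/(94+28+16) = 94/138 = 0.6812

0.6812


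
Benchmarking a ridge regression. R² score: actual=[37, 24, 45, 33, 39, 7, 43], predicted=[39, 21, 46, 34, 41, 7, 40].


ȳ = 32.5714
SS_res = Σ(y-ŷ)² = 28
SS_tot = Σ(y-ȳ)² = 1051.71
R² = 1 - SS_res/SS_tot = 1 - 0.0266 = 0.9734

0.9734


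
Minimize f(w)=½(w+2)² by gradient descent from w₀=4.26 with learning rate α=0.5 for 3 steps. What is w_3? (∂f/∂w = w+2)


step 1: grad = 4.26+2 = 6.26; w = 4.26 - 0.5·(6.26) = 1.13
step 2: grad = 1.13+2 = 3.13; w = 1.13 - 0.5·(3.13) = -0.435
step 3: grad = -0.435+2 = 1.565; w = -0.435 - 0.5·(1.565) = -1.2175

-1.2175


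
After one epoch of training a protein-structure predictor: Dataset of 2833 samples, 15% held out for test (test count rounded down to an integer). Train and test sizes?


Test = ⌊2833·15/100⌋ = 424
Train = 2833 - 424 = 2409

Train: 2409, Test: 424


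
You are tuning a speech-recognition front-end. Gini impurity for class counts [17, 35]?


Probabilities: [17/52, 35/52] ≈ [0.3269, 0.6731]
Σpᵢ² = (289 + 1225)/52² = 1514/2704
Gini = 1 - Σpᵢ² = 1 - 1514/2704 = 0.4401

0.4401


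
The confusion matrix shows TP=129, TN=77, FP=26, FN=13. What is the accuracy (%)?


Accuracy = (TP+TN)/(TP+TN+FP+FN)
= (129+77)/(245)
= 206/245 = 84.08%

84.08%


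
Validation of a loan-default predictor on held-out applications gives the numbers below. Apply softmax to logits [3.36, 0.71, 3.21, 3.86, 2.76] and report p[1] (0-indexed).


Exponentials: e^3.36=28.7892, e^0.71=2.034, e^3.21=24.7791, e^3.86=47.4654, e^2.76=15.7998
Sum = 118.8675
Softmax = [0.2422, 0.0171, 0.2085, 0.3993, 0.1329]
p[1] = 2.034/118.8675 = 0.0171

0.0171


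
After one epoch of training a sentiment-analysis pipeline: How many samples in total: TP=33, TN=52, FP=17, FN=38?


Total = TP + TN + FP + FN
= 33 + 52 + 17 + 38
= 140
(Predicted positive: 50, predicted negative: 90)

140


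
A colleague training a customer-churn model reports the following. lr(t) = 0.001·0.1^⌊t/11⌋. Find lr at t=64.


n_drops = ⌊64/11⌋ = 5
lr = 0.001·0.1^5 = 0.001·0.00001 = 0.00000001

0.00000001


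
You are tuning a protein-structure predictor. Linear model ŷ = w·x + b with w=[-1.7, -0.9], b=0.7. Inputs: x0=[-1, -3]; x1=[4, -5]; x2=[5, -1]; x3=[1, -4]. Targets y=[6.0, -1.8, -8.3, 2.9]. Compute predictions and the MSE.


ŷ0 = (-1.7)·(-1) + (-0.9)·(-3) + 0.7 = 5.1
ŷ1 = (-1.7)·(4) + (-0.9)·(-5) + 0.7 = -1.6
ŷ2 = (-1.7)·(5) + (-0.9)·(-1) + 0.7 = -6.9
ŷ3 = (-1.7)·(1) + (-0.9)·(-4) + 0.7 = 2.6
errors² = [0.81, 0.04, 1.96, 0.09]
MSE = 2.9000/4 = 0.725

0.725


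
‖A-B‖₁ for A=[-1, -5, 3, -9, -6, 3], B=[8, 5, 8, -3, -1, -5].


d = |-1-8| + |-5-5| + |3-8| + |-9+ 3| + |-6+ 1| + |3+ 5|
  = 9 + 10 + 5 + 6 + 5 + 8
  = 43

43


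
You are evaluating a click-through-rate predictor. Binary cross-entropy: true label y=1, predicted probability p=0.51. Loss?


BCE = -[y·ln(p) + (1-y)·ln(1-p)]
= -1·ln(0.51) - 0
= -ln(0.51) = 0.6733

0.6733


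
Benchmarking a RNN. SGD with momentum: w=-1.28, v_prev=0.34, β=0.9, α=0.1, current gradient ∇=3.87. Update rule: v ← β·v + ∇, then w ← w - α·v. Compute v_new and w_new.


v_new = 0.9·0.34 + 3.87 = 0.306 + 3.87 = 4.176
w_new = -1.28 - 0.1·4.176 = -1.28 - 0.4176 = -1.6976

v_new=4.176, w_new=-1.6976
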